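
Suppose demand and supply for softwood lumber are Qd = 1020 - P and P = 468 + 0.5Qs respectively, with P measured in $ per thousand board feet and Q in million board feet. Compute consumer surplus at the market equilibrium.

Solving each curve for Q: Qs = -936 + 2P.
At equilibrium Qd = Qs, so 1020 - P = -936 + 2P; collecting terms, 1956 = 3P and P* = 652.
Then Q* = 1020 - 652 = 368.
Demand choke price (Qd = 0): P = 1020. Consumer surplus = ½ × (1020 - 652) × 368 = 67712.

Consumer surplus = 67712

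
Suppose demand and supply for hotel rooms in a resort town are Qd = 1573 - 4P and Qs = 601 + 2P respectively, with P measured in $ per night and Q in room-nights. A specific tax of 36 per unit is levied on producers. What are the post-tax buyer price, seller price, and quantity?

The tax drives a wedge P_b - P_s = 36. Substituting P_s = P_b - 36 into supply: Qs = 529 + 2P_b.
Set Qd = Qs: 1573 - 4P_b = 529 + 2P_b, so 1044 = 6P_b and P_b = 174.
So P_s = 138 and the quantity traded is Q = 1573 - 4(174) = 877.

P_b = 174, P_s = 138, Q = 877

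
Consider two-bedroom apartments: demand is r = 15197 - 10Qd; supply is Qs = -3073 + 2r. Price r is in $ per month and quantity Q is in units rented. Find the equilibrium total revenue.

Rewriting in direct form: Qd = 1519.7 - 0.1r.
Set Qd = Qs: 1519.7 - 0.1r = -3073 + 2r, so 4592.7 = 2.1r and r* = 2187.
Then Q* = 1519.7 - 0.1(2187) = 1301.
Total revenue = r* × Q* = 2187 × 1301 = 2845287.

Total revenue = 2845287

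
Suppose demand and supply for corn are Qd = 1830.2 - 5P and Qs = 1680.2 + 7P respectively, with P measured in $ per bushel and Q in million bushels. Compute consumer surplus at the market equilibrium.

Equating demand and supply, 1830.2 - 5P = 1680.2 + 7P gives 12P = 150, so P* = 12.5.
From the demand curve, Q* = 1830.2 - 5(12.5) = 1767.7.
Demand choke price (Qd = 0): P = 1830.2/5 = 366.04. Consumer surplus = ½ × (366.04 - 12.5) × 1767.7 = 312476.329.

Consumer surplus = 312476.329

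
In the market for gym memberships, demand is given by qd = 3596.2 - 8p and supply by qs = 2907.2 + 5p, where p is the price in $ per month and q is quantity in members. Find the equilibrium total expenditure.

At equilibrium qd = qs, so 3596.2 - 8p = 2907.2 + 5p; collecting terms, 689 = 13p and p* = 53.
Then q* = 3596.2 - 8(53) = 3172.2.
Total expenditure = p* × q* = 53 × 3172.2 = 168126.6.

Total expenditure = 168126.6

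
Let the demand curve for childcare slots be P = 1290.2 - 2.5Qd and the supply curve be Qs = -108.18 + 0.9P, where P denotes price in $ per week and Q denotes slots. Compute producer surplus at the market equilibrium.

Producer surplus = 58320

Inverting to quantity form: Qd = 516.08 - 0.4P.
Equating demand and supply, 516.08 - 0.4P = -108.18 + 0.9P gives 1.3P = 624.26, so P* = 480.2.
From the demand curve, Q* = 516.08 - 0.4(480.2) = 324.
Supply choke price (Qs = 0): P = 120.2. Producer surplus = ½ × (480.2 - 120.2) × 324 = 58320.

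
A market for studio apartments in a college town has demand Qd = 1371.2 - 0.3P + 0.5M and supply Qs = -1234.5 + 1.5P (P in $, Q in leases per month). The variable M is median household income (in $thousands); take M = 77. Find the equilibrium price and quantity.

With M = 77, demand is Qd = 1409.7 - 0.3P.
At equilibrium Qd = Qs, so 1409.7 - 0.3P = -1234.5 + 1.5P; collecting terms, 2644.2 = 1.8P and P* = 1469.
Then Q* = 1409.7 - 0.3(1469) = 969.

P* = 1469, Q* = 969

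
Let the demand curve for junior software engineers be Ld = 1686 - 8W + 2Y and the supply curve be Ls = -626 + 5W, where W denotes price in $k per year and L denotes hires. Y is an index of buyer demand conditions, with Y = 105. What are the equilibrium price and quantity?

With Y = 105, demand is Ld = 1896 - 8W.
The market clears where 1896 - 8W = -626 + 5W. Rearranging, 13W = 2522, hence W* = 194.
From the demand curve, L* = 1896 - 8(194) = 344.

W* = 194, L* = 344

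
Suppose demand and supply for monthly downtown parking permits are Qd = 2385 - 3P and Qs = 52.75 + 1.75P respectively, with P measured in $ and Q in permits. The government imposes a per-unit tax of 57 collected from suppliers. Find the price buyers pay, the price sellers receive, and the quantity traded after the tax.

Suppliers keep P_s = P_b - 57 per unit, so supply in terms of the buyer price is Qs = -47 + 1.75P_b.
Market clearing requires 2385 - 3P_b = -47 + 1.75P_b; hence 2432 = 4.75P_b and P_b = 512.
So P_s = 455 and the quantity traded is Q = 2385 - 3(512) = 849.

P_b = 512, P_s = 455, Q = 849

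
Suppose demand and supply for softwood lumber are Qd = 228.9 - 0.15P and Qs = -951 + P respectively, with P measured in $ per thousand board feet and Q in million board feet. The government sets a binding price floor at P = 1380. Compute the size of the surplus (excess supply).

Surplus = 407.1

With P fixed at 1380, quantity demanded is 21.9 and quantity supplied is 429.
Surplus = Qs - Qd = 429 - 21.9 = 407.1.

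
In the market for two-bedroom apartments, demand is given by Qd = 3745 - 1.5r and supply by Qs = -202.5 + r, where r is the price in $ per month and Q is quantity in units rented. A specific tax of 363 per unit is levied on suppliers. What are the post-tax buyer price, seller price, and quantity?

Suppliers keep r_s = r_b - 363 per unit, so supply in terms of the buyer price is Qs = -565.5 + r_b.
Equate demand and the shifted supply: 3745 - 1.5r_b = -565.5 + r_b, giving 2.5r_b = 4310.5, so r_b = 1724.2.
So r_s = 1361.2 and the quantity traded is Q = 3745 - 1.5(1724.2) = 1158.7.

r_b = 1724.2, r_s = 1361.2, Q = 1158.7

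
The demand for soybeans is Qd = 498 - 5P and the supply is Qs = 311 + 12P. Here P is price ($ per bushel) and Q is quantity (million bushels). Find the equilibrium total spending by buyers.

Total spending by buyers = 4873

Equating demand and supply, 498 - 5P = 311 + 12P gives 17P = 187, so P* = 11.
Then Q* = 498 - 5(11) = 443.
Total spending by buyers = P* × Q* = 11 × 443 = 4873.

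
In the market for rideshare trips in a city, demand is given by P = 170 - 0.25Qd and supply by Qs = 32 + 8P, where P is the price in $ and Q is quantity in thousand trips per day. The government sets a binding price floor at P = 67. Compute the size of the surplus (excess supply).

Surplus = 156

Rewriting in direct form: Qd = 680 - 4P.
With P fixed at 67, quantity demanded is 412 and quantity supplied is 568.
Surplus = Qs - Qd = 568 - 412 = 156.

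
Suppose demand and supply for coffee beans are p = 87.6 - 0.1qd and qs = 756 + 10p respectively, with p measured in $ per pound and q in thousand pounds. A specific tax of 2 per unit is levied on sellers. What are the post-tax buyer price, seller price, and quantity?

In direct form, qd = 876 - 10p.
Sellers keep p_s = p_b - 2 per unit, so supply in terms of the buyer price is qs = 736 + 10p_b.
Equate demand and the shifted supply: 876 - 10p_b = 736 + 10p_b, giving 20p_b = 140, so p_b = 7.
So p_s = 5 and the quantity traded is q = 876 - 10(7) = 806.

p_b = 7, p_s = 5, q = 806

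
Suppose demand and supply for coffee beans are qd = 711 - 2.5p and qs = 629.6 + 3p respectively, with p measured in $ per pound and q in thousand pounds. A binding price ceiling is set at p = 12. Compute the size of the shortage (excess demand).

Evaluating both curves at the ceiling price 12 gives qd = 681, qs = 665.6.
Shortage = qd - qs = 681 - 665.6 = 15.4.

Shortage = 15.4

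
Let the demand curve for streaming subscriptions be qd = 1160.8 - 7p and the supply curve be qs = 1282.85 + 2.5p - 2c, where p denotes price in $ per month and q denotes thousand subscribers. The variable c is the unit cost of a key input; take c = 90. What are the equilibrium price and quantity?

With c = 90, supply is qs = 1102.85 + 2.5p.
Equating demand and supply, 1160.8 - 7p = 1102.85 + 2.5p gives 9.5p = 57.95, so p* = 6.1.
Substitute back: q* = 1160.8 - 7(6.1) = 1118.1.

p* = 6.1, q* = 1118.1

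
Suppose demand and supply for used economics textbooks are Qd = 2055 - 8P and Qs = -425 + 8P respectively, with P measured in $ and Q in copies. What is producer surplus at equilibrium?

Producer surplus = 41514.0625

At equilibrium Qd = Qs, so 2055 - 8P = -425 + 8P; collecting terms, 2480 = 16P and P* = 155.
Substitute back: Q* = 2055 - 8(155) = 815.
Supply choke price (Qs = 0): P = 53.125. Producer surplus = ½ × (155 - 53.125) × 815 = 41514.0625.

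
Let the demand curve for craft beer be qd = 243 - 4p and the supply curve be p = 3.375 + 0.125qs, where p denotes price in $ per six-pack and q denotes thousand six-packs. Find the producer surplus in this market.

Producer surplus = 1463.0625

Solving each curve for q: qs = -27 + 8p.
Equating demand and supply, 243 - 4p = -27 + 8p gives 12p = 270, so p* = 22.5.
Plugging p* into demand: q* = 243 - 4(22.5) = 153.
Supply choke price (qs = 0): p = 3.375. Producer surplus = ½ × (22.5 - 3.375) × 153 = 1463.0625.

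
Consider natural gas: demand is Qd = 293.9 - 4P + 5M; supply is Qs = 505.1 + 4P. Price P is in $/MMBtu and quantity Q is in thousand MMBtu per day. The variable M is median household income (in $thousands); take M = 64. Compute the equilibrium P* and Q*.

P* = 13.6, Q* = 559.5

With M = 64, demand is Qd = 613.9 - 4P.
At equilibrium Qd = Qs, so 613.9 - 4P = 505.1 + 4P; collecting terms, 108.8 = 8P and P* = 13.6.
Plugging P* into demand: Q* = 613.9 - 4(13.6) = 559.5.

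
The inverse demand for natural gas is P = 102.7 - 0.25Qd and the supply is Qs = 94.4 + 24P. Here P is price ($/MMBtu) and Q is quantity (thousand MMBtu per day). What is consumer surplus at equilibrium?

Consumer surplus = 16707.92

Rewriting in direct form: Qd = 410.8 - 4P.
The market clears where 410.8 - 4P = 94.4 + 24P. Rearranging, 28P = 316.4, hence P* = 11.3.
Then Q* = 410.8 - 4(11.3) = 365.6.
Demand choke price (Qd = 0): P = 410.8/4 = 102.7. Consumer surplus = ½ × (102.7 - 11.3) × 365.6 = 16707.92.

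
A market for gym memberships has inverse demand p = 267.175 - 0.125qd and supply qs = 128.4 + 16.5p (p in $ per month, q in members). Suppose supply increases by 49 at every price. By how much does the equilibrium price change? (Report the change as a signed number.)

Inverting to quantity form: qd = 2137.4 - 8p.
Equating demand and supply, 2137.4 - 8p = 128.4 + 16.5p gives 24.5p = 2009, so p* = 82.
Substitute back: q* = 2137.4 - 8(82) = 1481.4.
After the shift, supply is qs = 177.4 + 16.5p.
The new intersection has 1960 = 24.5p, i.e. p = 80, q = 1497.4.
Δp = 80 - 82 = -2.

Δp = -2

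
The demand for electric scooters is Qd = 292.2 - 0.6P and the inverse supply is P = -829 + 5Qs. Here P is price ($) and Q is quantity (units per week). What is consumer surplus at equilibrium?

Consumer surplus = 32472.3

Solving each curve for Q: Qs = 165.8 + 0.2P.
At equilibrium Qd = Qs, so 292.2 - 0.6P = 165.8 + 0.2P; collecting terms, 126.4 = 0.8P and P* = 158.
From the demand curve, Q* = 292.2 - 0.6(158) = 197.4.
Demand choke price (Qd = 0): P = 292.2/0.6 = 487. Consumer surplus = ½ × (487 - 158) × 197.4 = 32472.3.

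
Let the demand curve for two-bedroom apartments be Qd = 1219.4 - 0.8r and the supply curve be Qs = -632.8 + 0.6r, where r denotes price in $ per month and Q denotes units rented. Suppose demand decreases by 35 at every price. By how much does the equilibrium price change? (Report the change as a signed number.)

Δr = -25

At equilibrium Qd = Qs, so 1219.4 - 0.8r = -632.8 + 0.6r; collecting terms, 1852.2 = 1.4r and r* = 1323.
Then Q* = 1219.4 - 0.8(1323) = 161.
After the shift, demand is Qd = 1184.4 - 0.8r.
The new intersection has 1817.2 = 1.4r, i.e. r = 1298, Q = 146.
Δr = 1298 - 1323 = -25.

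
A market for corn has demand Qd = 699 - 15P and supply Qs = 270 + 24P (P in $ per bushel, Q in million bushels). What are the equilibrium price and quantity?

Equating demand and supply, 699 - 15P = 270 + 24P gives 39P = 429, so P* = 11.
Substitute back: Q* = 699 - 15(11) = 534.

P* = 11, Q* = 534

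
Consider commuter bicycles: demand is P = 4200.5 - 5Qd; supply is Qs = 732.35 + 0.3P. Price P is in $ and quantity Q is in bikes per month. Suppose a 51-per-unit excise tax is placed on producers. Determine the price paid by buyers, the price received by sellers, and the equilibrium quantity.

P_b = 246.1, P_s = 195.1, Q = 790.88

In direct form, Qd = 840.1 - 0.2P.
Producers keep P_s = P_b - 51 per unit, so supply in terms of the buyer price is Qs = 717.05 + 0.3P_b.
Equate demand and the shifted supply: 840.1 - 0.2P_b = 717.05 + 0.3P_b, giving 0.5P_b = 123.05, so P_b = 246.1.
Then P_s = 246.1 - 51 = 195.1 and Q = 840.1 - 0.2(246.1) = 790.88.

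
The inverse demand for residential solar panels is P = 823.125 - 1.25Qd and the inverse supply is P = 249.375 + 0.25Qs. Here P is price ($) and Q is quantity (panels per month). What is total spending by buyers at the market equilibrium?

Total spending by buyers = 131962.5

Solving each curve for Q: Qd = 658.5 - 0.8P and Qs = -997.5 + 4P.
At equilibrium Qd = Qs, so 658.5 - 0.8P = -997.5 + 4P; collecting terms, 1656 = 4.8P and P* = 345.
Plugging P* into demand: Q* = 658.5 - 0.8(345) = 382.5.
Total spending by buyers = P* × Q* = 345 × 382.5 = 131962.5.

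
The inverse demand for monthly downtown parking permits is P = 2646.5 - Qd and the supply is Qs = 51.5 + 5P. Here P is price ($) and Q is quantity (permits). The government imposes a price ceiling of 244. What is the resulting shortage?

Inverting to quantity form: Qd = 2646.5 - P.
At P = 244: Qd = 2402.5 and Qs = 1271.5.
Shortage = Qd - Qs = 2402.5 - 1271.5 = 1131.

Shortage = 1131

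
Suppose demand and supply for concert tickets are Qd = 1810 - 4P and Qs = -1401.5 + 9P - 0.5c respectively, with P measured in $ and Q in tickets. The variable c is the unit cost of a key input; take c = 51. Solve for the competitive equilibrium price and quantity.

P* = 249, Q* = 814

With c = 51, supply is Qs = -1427 + 9P.
At equilibrium Qd = Qs, so 1810 - 4P = -1427 + 9P; collecting terms, 3237 = 13P and P* = 249.
Then Q* = 1810 - 4(249) = 814.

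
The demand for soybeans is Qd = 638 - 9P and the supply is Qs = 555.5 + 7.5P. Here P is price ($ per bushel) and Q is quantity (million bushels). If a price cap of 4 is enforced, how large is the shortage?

Shortage = 16.5

Evaluating both curves at the ceiling price 4 gives Qd = 602, Qs = 585.5.
Shortage = Qd - Qs = 602 - 585.5 = 16.5.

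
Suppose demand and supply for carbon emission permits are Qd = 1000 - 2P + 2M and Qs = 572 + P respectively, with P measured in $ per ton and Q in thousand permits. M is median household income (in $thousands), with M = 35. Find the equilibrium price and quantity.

P* = 166, Q* = 738

With M = 35, demand is Qd = 1070 - 2P.
At equilibrium Qd = Qs, so 1070 - 2P = 572 + P; collecting terms, 498 = 3P and P* = 166.
Then Q* = 1070 - 2(166) = 738.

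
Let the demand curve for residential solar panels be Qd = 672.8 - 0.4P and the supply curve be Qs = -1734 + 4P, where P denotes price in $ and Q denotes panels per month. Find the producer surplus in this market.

The market clears where 672.8 - 0.4P = -1734 + 4P. Rearranging, 4.4P = 2406.8, hence P* = 547.
From the demand curve, Q* = 672.8 - 0.4(547) = 454.
Supply choke price (Qs = 0): P = 433.5. Producer surplus = ½ × (547 - 433.5) × 454 = 25764.5.

Producer surplus = 25764.5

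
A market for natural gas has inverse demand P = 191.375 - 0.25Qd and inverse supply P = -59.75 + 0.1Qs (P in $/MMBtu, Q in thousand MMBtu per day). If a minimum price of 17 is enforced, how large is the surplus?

Surplus = 70

Solving each curve for Q: Qd = 765.5 - 4P and Qs = 597.5 + 10P.
Evaluating both curves at the floor price 17 gives Qd = 697.5, Qs = 767.5.
Surplus = Qs - Qd = 767.5 - 697.5 = 70.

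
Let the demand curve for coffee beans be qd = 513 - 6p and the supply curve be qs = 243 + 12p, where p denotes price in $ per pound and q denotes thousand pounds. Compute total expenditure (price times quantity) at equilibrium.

Total expenditure = 6345

At equilibrium qd = qs, so 513 - 6p = 243 + 12p; collecting terms, 270 = 18p and p* = 15.
Plugging p* into demand: q* = 513 - 6(15) = 423.
Total expenditure = p* × q* = 15 × 423 = 6345.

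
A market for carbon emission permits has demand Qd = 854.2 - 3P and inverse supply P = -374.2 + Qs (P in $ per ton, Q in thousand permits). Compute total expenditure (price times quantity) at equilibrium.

Inverting to quantity form: Qs = 374.2 + P.
Equating demand and supply, 854.2 - 3P = 374.2 + P gives 4P = 480, so P* = 120.
Then Q* = 854.2 - 3(120) = 494.2.
Total expenditure = P* × Q* = 120 × 494.2 = 59304.

Total expenditure = 59304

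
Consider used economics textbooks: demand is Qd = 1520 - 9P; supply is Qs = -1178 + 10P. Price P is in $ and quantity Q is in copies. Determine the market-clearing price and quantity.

The market clears where 1520 - 9P = -1178 + 10P. Rearranging, 19P = 2698, hence P* = 142.
From the demand curve, Q* = 1520 - 9(142) = 242.

P* = 142, Q* = 242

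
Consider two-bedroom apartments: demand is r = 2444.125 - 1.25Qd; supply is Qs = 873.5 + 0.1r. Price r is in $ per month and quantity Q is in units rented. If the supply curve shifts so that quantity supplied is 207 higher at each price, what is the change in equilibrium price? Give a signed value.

Δr = -230

In direct form, Qd = 1955.3 - 0.8r.
Equating demand and supply, 1955.3 - 0.8r = 873.5 + 0.1r gives 0.9r = 1081.8, so r* = 1202.
From the demand curve, Q* = 1955.3 - 0.8(1202) = 993.7.
After the shift, supply is Qs = 1080.5 + 0.1r.
New equilibrium: 874.8 = 0.9r, so r = 972 and Q = 1177.7.
Δr = 972 - 1202 = -230.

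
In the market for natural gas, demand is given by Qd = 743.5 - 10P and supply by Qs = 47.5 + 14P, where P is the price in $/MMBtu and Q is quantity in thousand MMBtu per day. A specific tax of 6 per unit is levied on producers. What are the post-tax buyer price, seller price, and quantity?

With a tax of 6 on producers, they supply based on the net price P_s = P_b - 6, so Qs = -36.5 + 14P_b.
Market clearing requires 743.5 - 10P_b = -36.5 + 14P_b; hence 780 = 24P_b and P_b = 32.5.
Then P_s = 32.5 - 6 = 26.5 and Q = 743.5 - 10(32.5) = 418.5.

P_b = 32.5, P_s = 26.5, Q = 418.5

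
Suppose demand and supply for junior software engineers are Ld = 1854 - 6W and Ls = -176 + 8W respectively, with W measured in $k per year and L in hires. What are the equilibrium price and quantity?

W* = 145, L* = 984

Equating demand and supply, 1854 - 6W = -176 + 8W gives 14W = 2030, so W* = 145.
Plugging W* into demand: L* = 1854 - 6(145) = 984.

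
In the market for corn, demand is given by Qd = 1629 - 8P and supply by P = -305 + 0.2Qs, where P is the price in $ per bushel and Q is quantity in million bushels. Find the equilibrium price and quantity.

P* = 8, Q* = 1565

Solving each curve for Q: Qs = 1525 + 5P.
Equating demand and supply, 1629 - 8P = 1525 + 5P gives 13P = 104, so P* = 8.
Substitute back: Q* = 1629 - 8(8) = 1565.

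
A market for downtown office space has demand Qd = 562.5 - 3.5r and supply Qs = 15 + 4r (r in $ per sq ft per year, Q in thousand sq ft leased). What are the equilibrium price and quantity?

At equilibrium Qd = Qs, so 562.5 - 3.5r = 15 + 4r; collecting terms, 547.5 = 7.5r and r* = 73.
From the demand curve, Q* = 562.5 - 3.5(73) = 307.

r* = 73, Q* = 307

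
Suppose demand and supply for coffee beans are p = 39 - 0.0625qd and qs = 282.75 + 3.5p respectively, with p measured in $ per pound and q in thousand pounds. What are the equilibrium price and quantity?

p* = 17.5, q* = 344

Solving each curve for q: qd = 624 - 16p.
Equating demand and supply, 624 - 16p = 282.75 + 3.5p gives 19.5p = 341.25, so p* = 17.5.
Then q* = 624 - 16(17.5) = 344.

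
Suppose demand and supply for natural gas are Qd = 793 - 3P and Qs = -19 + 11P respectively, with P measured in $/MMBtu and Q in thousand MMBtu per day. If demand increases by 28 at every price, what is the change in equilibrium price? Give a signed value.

At equilibrium Qd = Qs, so 793 - 3P = -19 + 11P; collecting terms, 812 = 14P and P* = 58.
From the demand curve, Q* = 793 - 3(58) = 619.
After the shift, demand is Qd = 821 - 3P.
The new intersection has 840 = 14P, i.e. P = 60, Q = 641.
ΔP = 60 - 58 = 2.

ΔP = 2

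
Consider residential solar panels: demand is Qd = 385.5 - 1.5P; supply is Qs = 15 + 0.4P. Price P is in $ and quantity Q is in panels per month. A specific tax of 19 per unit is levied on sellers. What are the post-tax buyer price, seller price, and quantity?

P_b = 199, P_s = 180, Q = 87

Sellers keep P_s = P_b - 19 per unit, so supply in terms of the buyer price is Qs = 7.4 + 0.4P_b.
Set Qd = Qs: 385.5 - 1.5P_b = 7.4 + 0.4P_b, so 378.1 = 1.9P_b and P_b = 199.
So P_s = 180 and the quantity traded is Q = 385.5 - 1.5(199) = 87.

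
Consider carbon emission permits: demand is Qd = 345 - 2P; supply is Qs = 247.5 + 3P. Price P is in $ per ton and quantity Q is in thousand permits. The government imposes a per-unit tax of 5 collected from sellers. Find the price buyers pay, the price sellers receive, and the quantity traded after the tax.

The tax drives a wedge P_b - P_s = 5. Substituting P_s = P_b - 5 into supply: Qs = 232.5 + 3P_b.
Set Qd = Qs: 345 - 2P_b = 232.5 + 3P_b, so 112.5 = 5P_b and P_b = 22.5.
Then P_s = 22.5 - 5 = 17.5 and Q = 345 - 2(22.5) = 300.

P_b = 22.5, P_s = 17.5, Q = 300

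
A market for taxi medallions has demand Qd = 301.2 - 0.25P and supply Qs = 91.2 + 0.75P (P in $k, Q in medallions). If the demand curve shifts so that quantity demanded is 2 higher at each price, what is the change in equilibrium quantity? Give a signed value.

ΔQ = 1.5

Set Qd = Qs: 301.2 - 0.25P = 91.2 + 0.75P, so 210 = P and P* = 210.
Substitute back: Q* = 301.2 - 0.25(210) = 248.7.
After the shift, demand is Qd = 303.2 - 0.25P.
New equilibrium: 212 = P, so P = 212 and Q = 250.2.
ΔQ = 250.2 - 248.7 = 1.5.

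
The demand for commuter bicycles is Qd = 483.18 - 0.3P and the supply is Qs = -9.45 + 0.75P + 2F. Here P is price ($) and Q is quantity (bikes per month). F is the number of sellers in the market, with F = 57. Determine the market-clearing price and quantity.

With F = 57, supply is Qs = 104.55 + 0.75P.
At equilibrium Qd = Qs, so 483.18 - 0.3P = 104.55 + 0.75P; collecting terms, 378.63 = 1.05P and P* = 360.6.
Plugging P* into demand: Q* = 483.18 - 0.3(360.6) = 375.

P* = 360.6, Q* = 375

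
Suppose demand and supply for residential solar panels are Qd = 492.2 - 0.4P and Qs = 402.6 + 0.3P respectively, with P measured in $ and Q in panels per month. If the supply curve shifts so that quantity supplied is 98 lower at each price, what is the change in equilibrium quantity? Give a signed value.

ΔQ = -56

Set Qd = Qs: 492.2 - 0.4P = 402.6 + 0.3P, so 89.6 = 0.7P and P* = 128.
Plugging P* into demand: Q* = 492.2 - 0.4(128) = 441.
After the shift, supply is Qs = 304.6 + 0.3P.
The new intersection has 187.6 = 0.7P, i.e. P = 268, Q = 385.
ΔQ = 385 - 441 = -56.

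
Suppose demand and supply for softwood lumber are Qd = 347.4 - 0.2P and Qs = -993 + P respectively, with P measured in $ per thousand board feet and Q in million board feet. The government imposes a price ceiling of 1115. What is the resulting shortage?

Evaluating both curves at the ceiling price 1115 gives Qd = 124.4, Qs = 122.
Shortage = Qd - Qs = 124.4 - 122 = 2.4.

Shortage = 2.4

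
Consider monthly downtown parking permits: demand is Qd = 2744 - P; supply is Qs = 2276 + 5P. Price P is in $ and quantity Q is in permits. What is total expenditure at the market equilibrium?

The market clears where 2744 - P = 2276 + 5P. Rearranging, 6P = 468, hence P* = 78.
Plugging P* into demand: Q* = 2744 - 78 = 2666.
Total expenditure = P* × Q* = 78 × 2666 = 207948.

Total expenditure = 207948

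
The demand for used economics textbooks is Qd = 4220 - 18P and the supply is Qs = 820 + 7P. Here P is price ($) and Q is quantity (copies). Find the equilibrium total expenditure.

Equating demand and supply, 4220 - 18P = 820 + 7P gives 25P = 3400, so P* = 136.
Plugging P* into demand: Q* = 4220 - 18(136) = 1772.
Total expenditure = P* × Q* = 136 × 1772 = 240992.

Total expenditure = 240992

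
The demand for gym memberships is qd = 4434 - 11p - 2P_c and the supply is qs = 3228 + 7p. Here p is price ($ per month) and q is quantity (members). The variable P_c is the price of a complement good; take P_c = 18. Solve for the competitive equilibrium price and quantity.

p* = 65, q* = 3683

With P_c = 18, demand is qd = 4398 - 11p.
Equating demand and supply, 4398 - 11p = 3228 + 7p gives 18p = 1170, so p* = 65.
Plugging p* into demand: q* = 4398 - 11(65) = 3683.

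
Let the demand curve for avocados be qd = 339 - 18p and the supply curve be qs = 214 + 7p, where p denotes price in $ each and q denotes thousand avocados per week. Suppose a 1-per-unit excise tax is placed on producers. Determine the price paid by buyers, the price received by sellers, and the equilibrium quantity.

p_b = 5.28, p_s = 4.28, q = 243.96

Producers keep p_s = p_b - 1 per unit, so supply in terms of the buyer price is qs = 207 + 7p_b.
Set qd = qs: 339 - 18p_b = 207 + 7p_b, so 132 = 25p_b and p_b = 5.28.
So p_s = 4.28 and the quantity traded is q = 339 - 18(5.28) = 243.96.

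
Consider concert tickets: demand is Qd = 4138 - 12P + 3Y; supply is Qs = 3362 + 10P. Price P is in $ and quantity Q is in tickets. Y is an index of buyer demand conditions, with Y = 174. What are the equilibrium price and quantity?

P* = 59, Q* = 3952

With Y = 174, demand is Qd = 4660 - 12P.
At equilibrium Qd = Qs, so 4660 - 12P = 3362 + 10P; collecting terms, 1298 = 22P and P* = 59.
Substitute back: Q* = 4660 - 12(59) = 3952.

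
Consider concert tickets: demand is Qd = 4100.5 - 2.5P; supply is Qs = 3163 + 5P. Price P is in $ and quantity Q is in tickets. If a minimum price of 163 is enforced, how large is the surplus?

Surplus = 285

Evaluating both curves at the floor price 163 gives Qd = 3693, Qs = 3978.
Surplus = Qs - Qd = 3978 - 3693 = 285.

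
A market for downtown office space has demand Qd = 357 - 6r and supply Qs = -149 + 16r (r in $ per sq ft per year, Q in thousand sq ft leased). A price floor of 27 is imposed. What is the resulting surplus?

Surplus = 88

Evaluating both curves at the floor price 27 gives Qd = 195, Qs = 283.
Surplus = Qs - Qd = 283 - 195 = 88.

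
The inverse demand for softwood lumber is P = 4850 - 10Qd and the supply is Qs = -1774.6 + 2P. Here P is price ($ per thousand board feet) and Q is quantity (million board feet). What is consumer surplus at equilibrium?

Solving each curve for Q: Qd = 485 - 0.1P.
At equilibrium Qd = Qs, so 485 - 0.1P = -1774.6 + 2P; collecting terms, 2259.6 = 2.1P and P* = 1076.
From the demand curve, Q* = 485 - 0.1(1076) = 377.4.
Demand choke price (Qd = 0): P = 485/0.1 = 4850. Consumer surplus = ½ × (4850 - 1076) × 377.4 = 712153.8.

Consumer surplus = 712153.8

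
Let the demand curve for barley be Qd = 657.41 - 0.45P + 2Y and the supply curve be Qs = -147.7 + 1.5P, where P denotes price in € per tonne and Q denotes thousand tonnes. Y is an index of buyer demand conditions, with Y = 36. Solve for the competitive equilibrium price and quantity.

With Y = 36, demand is Qd = 729.41 - 0.45P.
At equilibrium Qd = Qs, so 729.41 - 0.45P = -147.7 + 1.5P; collecting terms, 877.11 = 1.95P and P* = 449.8.
Then Q* = 729.41 - 0.45(449.8) = 527.

P* = 449.8, Q* = 527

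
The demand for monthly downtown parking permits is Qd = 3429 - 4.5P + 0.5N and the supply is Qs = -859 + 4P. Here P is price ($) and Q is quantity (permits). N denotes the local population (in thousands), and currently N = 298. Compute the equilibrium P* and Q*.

P* = 522, Q* = 1229

With N = 298, demand is Qd = 3578 - 4.5P.
Equating demand and supply, 3578 - 4.5P = -859 + 4P gives 8.5P = 4437, so P* = 522.
Then Q* = 3578 - 4.5(522) = 1229.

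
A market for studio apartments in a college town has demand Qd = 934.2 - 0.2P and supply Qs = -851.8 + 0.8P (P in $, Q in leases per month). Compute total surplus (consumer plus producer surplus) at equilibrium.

Set Qd = Qs: 934.2 - 0.2P = -851.8 + 0.8P, so 1786 = P and P* = 1786.
Then Q* = 934.2 - 0.2(1786) = 577.
Demand choke price = 4671; supply choke price = 1064.75. CS = ½(4671 - 1786)(577) = 832322.5; PS = ½(1786 - 1064.75)(577) = 208080.625. Total surplus = 1040403.125.

Total surplus = 1040403.125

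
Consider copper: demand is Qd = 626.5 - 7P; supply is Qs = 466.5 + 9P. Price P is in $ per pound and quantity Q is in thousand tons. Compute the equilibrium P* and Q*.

P* = 10, Q* = 556.5

Equating demand and supply, 626.5 - 7P = 466.5 + 9P gives 16P = 160, so P* = 10.
Substitute back: Q* = 626.5 - 7(10) = 556.5.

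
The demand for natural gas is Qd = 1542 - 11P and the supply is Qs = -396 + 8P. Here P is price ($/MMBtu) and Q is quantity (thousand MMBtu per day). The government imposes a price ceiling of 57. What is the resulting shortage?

Shortage = 855

At P = 57: Qd = 915 and Qs = 60.
Shortage = Qd - Qs = 915 - 60 = 855.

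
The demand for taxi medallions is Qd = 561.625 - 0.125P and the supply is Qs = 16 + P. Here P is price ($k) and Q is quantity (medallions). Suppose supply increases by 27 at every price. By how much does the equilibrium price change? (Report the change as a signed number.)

The market clears where 561.625 - 0.125P = 16 + P. Rearranging, 1.125P = 545.625, hence P* = 485.
Substitute back: Q* = 561.625 - 0.125(485) = 501.
After the shift, supply is Qs = 43 + P.
The new intersection has 518.625 = 1.125P, i.e. P = 461, Q = 504.
ΔP = 461 - 485 = -24.

ΔP = -24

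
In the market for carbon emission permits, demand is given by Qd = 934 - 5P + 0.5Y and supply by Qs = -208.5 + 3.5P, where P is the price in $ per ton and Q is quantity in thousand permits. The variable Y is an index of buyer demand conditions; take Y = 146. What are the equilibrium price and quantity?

P* = 143, Q* = 292

With Y = 146, demand is Qd = 1007 - 5P.
Equating demand and supply, 1007 - 5P = -208.5 + 3.5P gives 8.5P = 1215.5, so P* = 143.
Substitute back: Q* = 1007 - 5(143) = 292.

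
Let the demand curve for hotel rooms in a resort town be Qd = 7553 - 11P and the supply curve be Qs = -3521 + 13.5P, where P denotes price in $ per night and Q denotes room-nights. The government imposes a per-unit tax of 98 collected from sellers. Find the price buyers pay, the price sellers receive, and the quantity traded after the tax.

With a tax of 98 on sellers, they supply based on the net price P_s = P_b - 98, so Qs = -4844 + 13.5P_b.
Market clearing requires 7553 - 11P_b = -4844 + 13.5P_b; hence 12397 = 24.5P_b and P_b = 506.
So P_s = 408 and the quantity traded is Q = 7553 - 11(506) = 1987.

P_b = 506, P_s = 408, Q = 1987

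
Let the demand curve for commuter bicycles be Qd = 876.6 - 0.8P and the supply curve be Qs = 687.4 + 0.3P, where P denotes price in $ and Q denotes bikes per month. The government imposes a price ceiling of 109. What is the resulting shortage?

Evaluating both curves at the ceiling price 109 gives Qd = 789.4, Qs = 720.1.
Shortage = Qd - Qs = 789.4 - 720.1 = 69.3.

Shortage = 69.3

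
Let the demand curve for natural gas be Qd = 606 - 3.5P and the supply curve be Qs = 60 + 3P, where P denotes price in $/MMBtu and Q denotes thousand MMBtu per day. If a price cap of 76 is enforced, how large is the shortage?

Shortage = 52

At P = 76: Qd = 340 and Qs = 288.
Shortage = Qd - Qs = 340 - 288 = 52.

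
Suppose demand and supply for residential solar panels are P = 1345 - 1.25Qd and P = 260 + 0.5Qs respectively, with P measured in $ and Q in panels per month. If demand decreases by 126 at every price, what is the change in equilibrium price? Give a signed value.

Inverting to quantity form: Qd = 1076 - 0.8P and Qs = -520 + 2P.
The market clears where 1076 - 0.8P = -520 + 2P. Rearranging, 2.8P = 1596, hence P* = 570.
From the demand curve, Q* = 1076 - 0.8(570) = 620.
After the shift, demand is Qd = 950 - 0.8P.
The new intersection has 1470 = 2.8P, i.e. P = 525, Q = 530.
ΔP = 525 - 570 = -45.

ΔP = -45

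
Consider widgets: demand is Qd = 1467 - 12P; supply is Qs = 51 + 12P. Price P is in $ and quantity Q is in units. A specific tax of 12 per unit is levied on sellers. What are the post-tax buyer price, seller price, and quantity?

P_b = 65, P_s = 53, Q = 687

Sellers keep P_s = P_b - 12 per unit, so supply in terms of the buyer price is Qs = -93 + 12P_b.
Market clearing requires 1467 - 12P_b = -93 + 12P_b; hence 1560 = 24P_b and P_b = 65.
So P_s = 53 and the quantity traded is Q = 1467 - 12(65) = 687.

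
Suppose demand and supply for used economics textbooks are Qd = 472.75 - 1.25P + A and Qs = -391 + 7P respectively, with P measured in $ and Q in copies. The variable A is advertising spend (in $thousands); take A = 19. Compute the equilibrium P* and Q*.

With A = 19, demand is Qd = 491.75 - 1.25P.
The market clears where 491.75 - 1.25P = -391 + 7P. Rearranging, 8.25P = 882.75, hence P* = 107.
Then Q* = 491.75 - 1.25(107) = 358.

P* = 107, Q* = 358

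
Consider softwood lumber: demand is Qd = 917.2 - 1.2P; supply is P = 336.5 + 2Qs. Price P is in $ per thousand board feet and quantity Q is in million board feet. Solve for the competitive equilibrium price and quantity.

Solving each curve for Q: Qs = -168.25 + 0.5P.
At equilibrium Qd = Qs, so 917.2 - 1.2P = -168.25 + 0.5P; collecting terms, 1085.45 = 1.7P and P* = 638.5.
Plugging P* into demand: Q* = 917.2 - 1.2(638.5) = 151.

P* = 638.5, Q* = 151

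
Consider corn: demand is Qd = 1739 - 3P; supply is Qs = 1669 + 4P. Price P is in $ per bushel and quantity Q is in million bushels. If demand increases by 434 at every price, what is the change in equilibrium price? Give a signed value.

ΔP = 62

The market clears where 1739 - 3P = 1669 + 4P. Rearranging, 7P = 70, hence P* = 10.
Substitute back: Q* = 1739 - 3(10) = 1709.
After the shift, demand is Qd = 2173 - 3P.
The new intersection has 504 = 7P, i.e. P = 72, Q = 1957.
ΔP = 72 - 10 = 62.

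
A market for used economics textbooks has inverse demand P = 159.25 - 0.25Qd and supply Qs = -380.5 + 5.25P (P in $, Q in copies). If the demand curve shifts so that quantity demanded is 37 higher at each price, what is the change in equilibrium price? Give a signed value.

In direct form, Qd = 637 - 4P.
At equilibrium Qd = Qs, so 637 - 4P = -380.5 + 5.25P; collecting terms, 1017.5 = 9.25P and P* = 110.
Plugging P* into demand: Q* = 637 - 4(110) = 197.
After the shift, demand is Qd = 674 - 4P.
Re-solving, 9.25P = 1054.5 gives P = 114 and Q = 218.
ΔP = 114 - 110 = 4.

ΔP = 4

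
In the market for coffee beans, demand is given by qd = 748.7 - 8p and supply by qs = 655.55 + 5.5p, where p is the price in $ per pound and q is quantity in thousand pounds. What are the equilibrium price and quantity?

p* = 6.9, q* = 693.5

Equating demand and supply, 748.7 - 8p = 655.55 + 5.5p gives 13.5p = 93.15, so p* = 6.9.
Then q* = 748.7 - 8(6.9) = 693.5.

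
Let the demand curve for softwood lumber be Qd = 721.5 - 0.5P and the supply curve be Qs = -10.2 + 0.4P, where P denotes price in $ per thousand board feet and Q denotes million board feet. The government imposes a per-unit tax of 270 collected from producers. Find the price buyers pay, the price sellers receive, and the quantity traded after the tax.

P_b = 933, P_s = 663, Q = 255

With a tax of 270 on producers, they supply based on the net price P_s = P_b - 270, so Qs = -118.2 + 0.4P_b.
Equate demand and the shifted supply: 721.5 - 0.5P_b = -118.2 + 0.4P_b, giving 0.9P_b = 839.7, so P_b = 933.
Then P_s = 933 - 270 = 663 and Q = 721.5 - 0.5(933) = 255.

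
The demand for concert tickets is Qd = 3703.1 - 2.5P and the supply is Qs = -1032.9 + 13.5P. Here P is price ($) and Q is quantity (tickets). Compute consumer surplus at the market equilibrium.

Consumer surplus = 1755992.322

Set Qd = Qs: 3703.1 - 2.5P = -1032.9 + 13.5P, so 4736 = 16P and P* = 296.
Then Q* = 3703.1 - 2.5(296) = 2963.1.
Demand choke price (Qd = 0): P = 3703.1/2.5 = 1481.24. Consumer surplus = ½ × (1481.24 - 296) × 2963.1 = 1755992.322.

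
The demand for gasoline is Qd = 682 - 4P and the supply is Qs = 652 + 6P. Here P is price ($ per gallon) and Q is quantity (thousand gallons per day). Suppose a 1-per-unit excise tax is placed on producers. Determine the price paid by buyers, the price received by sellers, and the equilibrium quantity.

P_b = 3.6, P_s = 2.6, Q = 667.6

With a tax of 1 on producers, they supply based on the net price P_s = P_b - 1, so Qs = 646 + 6P_b.
Equate demand and the shifted supply: 682 - 4P_b = 646 + 6P_b, giving 10P_b = 36, so P_b = 3.6.
Then P_s = 3.6 - 1 = 2.6 and Q = 682 - 4(3.6) = 667.6.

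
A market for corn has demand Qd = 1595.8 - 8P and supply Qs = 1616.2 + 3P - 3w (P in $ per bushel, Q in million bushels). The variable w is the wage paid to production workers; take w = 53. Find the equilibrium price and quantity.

With w = 53, supply is Qs = 1457.2 + 3P.
Equating demand and supply, 1595.8 - 8P = 1457.2 + 3P gives 11P = 138.6, so P* = 12.6.
From the demand curve, Q* = 1595.8 - 8(12.6) = 1495.

P* = 12.6, Q* = 1495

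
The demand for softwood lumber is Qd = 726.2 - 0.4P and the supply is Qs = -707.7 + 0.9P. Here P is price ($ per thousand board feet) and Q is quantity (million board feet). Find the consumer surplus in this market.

Set Qd = Qs: 726.2 - 0.4P = -707.7 + 0.9P, so 1433.9 = 1.3P and P* = 1103.
From the demand curve, Q* = 726.2 - 0.4(1103) = 285.
Demand choke price (Qd = 0): P = 726.2/0.4 = 1815.5. Consumer surplus = ½ × (1815.5 - 1103) × 285 = 101531.25.

Consumer surplus = 101531.25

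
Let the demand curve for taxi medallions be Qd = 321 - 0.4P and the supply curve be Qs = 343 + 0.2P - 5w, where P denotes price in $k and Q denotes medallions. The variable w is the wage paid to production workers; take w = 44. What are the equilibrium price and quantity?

With w = 44, supply is Qs = 123 + 0.2P.
At equilibrium Qd = Qs, so 321 - 0.4P = 123 + 0.2P; collecting terms, 198 = 0.6P and P* = 330.
Plugging P* into demand: Q* = 321 - 0.4(330) = 189.

P* = 330, Q* = 189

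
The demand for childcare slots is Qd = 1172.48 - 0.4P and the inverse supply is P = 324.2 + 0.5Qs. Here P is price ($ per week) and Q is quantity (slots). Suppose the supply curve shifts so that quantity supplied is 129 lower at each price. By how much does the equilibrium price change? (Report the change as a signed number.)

ΔP = 53.75

Inverting to quantity form: Qs = -648.4 + 2P.
Set Qd = Qs: 1172.48 - 0.4P = -648.4 + 2P, so 1820.88 = 2.4P and P* = 758.7.
Substitute back: Q* = 1172.48 - 0.4(758.7) = 869.
After the shift, supply is Qs = -777.4 + 2P.
New equilibrium: 1949.88 = 2.4P, so P = 812.45 and Q = 847.5.
ΔP = 812.45 - 758.7 = 53.75.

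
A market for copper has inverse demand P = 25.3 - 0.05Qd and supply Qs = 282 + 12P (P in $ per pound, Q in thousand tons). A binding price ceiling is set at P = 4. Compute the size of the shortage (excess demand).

Shortage = 96

Rewriting in direct form: Qd = 506 - 20P.
Evaluating both curves at the ceiling price 4 gives Qd = 426, Qs = 330.
Shortage = Qd - Qs = 426 - 330 = 96.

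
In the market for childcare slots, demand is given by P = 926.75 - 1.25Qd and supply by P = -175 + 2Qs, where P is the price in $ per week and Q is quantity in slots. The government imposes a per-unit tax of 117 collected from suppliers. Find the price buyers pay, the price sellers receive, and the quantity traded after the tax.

P_b = 548, P_s = 431, Q = 303

Inverting to quantity form: Qd = 741.4 - 0.8P and Qs = 87.5 + 0.5P.
Suppliers keep P_s = P_b - 117 per unit, so supply in terms of the buyer price is Qs = 29 + 0.5P_b.
Equate demand and the shifted supply: 741.4 - 0.8P_b = 29 + 0.5P_b, giving 1.3P_b = 712.4, so P_b = 548.
Then P_s = 548 - 117 = 431 and Q = 741.4 - 0.8(548) = 303.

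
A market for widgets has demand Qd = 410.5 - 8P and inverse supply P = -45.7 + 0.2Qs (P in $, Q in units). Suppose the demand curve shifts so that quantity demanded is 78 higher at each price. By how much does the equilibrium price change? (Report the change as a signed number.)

Inverting to quantity form: Qs = 228.5 + 5P.
Set Qd = Qs: 410.5 - 8P = 228.5 + 5P, so 182 = 13P and P* = 14.
Substitute back: Q* = 410.5 - 8(14) = 298.5.
After the shift, demand is Qd = 488.5 - 8P.
Re-solving, 13P = 260 gives P = 20 and Q = 328.5.
ΔP = 20 - 14 = 6.

ΔP = 6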